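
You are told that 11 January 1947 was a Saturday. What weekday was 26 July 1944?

Count forward from the earlier date (July 26, 1944) to the later (January 11, 1947):
Day-of-year of July 26, 1944: 208.
Day-of-year of January 11, 1947: 11.
1944 has 366 days, so 366 − 208 = 158 days remain in 1944.
Full years: 1945: 365; 1946: 365. Sum = 730.
Total: 158 + 730 + 11 = 899 days.
899 mod 7 = 3, so 3 days before Saturday is Wednesday.

Wednesday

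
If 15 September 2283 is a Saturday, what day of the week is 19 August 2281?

Count forward from the earlier date (August 19, 2281) to the later (September 15, 2283):
Day-of-year of August 19, 2281: 231.
Day-of-year of September 15, 2283: 258.
2281 has 365 days, so 365 − 231 = 134 days remain in 2281.
Full years: 2282: 365. Sum = 365.
Total: 134 + 365 + 258 = 757 days.
757 mod 7 = 1, so 1 day before Saturday is Friday.

Friday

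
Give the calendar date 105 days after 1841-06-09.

1841-09-22

Count 105 days after June 9, 1841:
June 1841: 30 − 9 = 21 days remain.
Then July (31), August (31): 31 + 31 = 62 days.
September 1–22, 1841: 22 days.
Total: 21 + 62 + 22 = 105 days.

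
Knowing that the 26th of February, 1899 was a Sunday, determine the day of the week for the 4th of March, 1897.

Count forward from the earlier date (March 4, 1897) to the later (February 26, 1899):
March 4, 1897 → March 4, 1898: 365 days.
March 1898: 31 − 4 = 27 days remain.
Then 10 full months totalling 306 days.
February 1–26, 1899: 26 days (1899 is not a leap year).
Residual: 359 days.
Total: 724 days.
724 mod 7 = 3, so 3 days before Sunday is Thursday.

Thursday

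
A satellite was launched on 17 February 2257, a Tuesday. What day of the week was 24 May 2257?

Sunday

February 2257: 28 − 17 = 11 days remain (2257 is not a leap year, so February has 28 days).
Then March (31), April (30): 31 + 30 = 61 days.
May 1–24, 2257: 24 days.
Total: 11 + 61 + 24 = 96 days.
96 mod 7 = 5, so 5 days after Tuesday is Sunday.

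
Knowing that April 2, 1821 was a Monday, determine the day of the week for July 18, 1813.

Sunday

Count forward from the earlier date (July 18, 1813) to the later (April 2, 1821):
Day-of-year of July 18, 1813: 199.
Day-of-year of April 2, 1821: 92.
1813 has 365 days, so 365 − 199 = 166 days remain in 1813.
Full years 1814–1820: 5 common + 2 leap = 5×365 + 2×366 = 2557 days.
Total: 166 + 2557 + 92 = 2815 days.
2815 mod 7 = 1, so 1 day before Monday is Sunday.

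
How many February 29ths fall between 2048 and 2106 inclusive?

Years divisible by 4: 2048, 2052, …, 2104 — 15 in all.
Of these, 2100 is divisible by 100 but not 400, so not leap.
Leap years: 15 − 1 = 14.

14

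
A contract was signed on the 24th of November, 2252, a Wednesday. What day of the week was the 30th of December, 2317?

From November 24, 2252 to November 24, 2317: 65 years, of which 15 contain a Feb 29 — 50×365 + 15×366 = 23740 days.
(2300 is not a leap year (divisible by 100 but not 400).)
November 2317: 30 − 24 = 6 days remain.
December 1–30, 2317: 30 days.
Residual: 36 days.
Total: 23776 days.
23776 mod 7 = 4, so 4 days after Wednesday is Sunday.

Sunday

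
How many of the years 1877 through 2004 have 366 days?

Years divisible by 4: 1880, 1884, …, 2004 — 32 in all.
Of these, 1900 is divisible by 100 but not 400, so not leap.
2000 is divisible by 400, so still leap.
Leap years: 32 − 1 = 31.

31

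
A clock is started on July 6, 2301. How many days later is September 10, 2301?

66

July 2301: 31 − 6 = 25 days remain.
Then August (31): 31 days.
September 1–10, 2301: 10 days.
Total: 25 + 31 + 10 = 66 days.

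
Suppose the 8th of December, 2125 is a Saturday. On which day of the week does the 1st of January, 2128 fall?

Day-of-year of December 8, 2125: 342.
Day-of-year of January 1, 2128: 1.
2125 has 365 days, so 365 − 342 = 23 days remain in 2125.
Full years: 2126: 365; 2127: 365. Sum = 730.
Total: 23 + 730 + 1 = 754 days.
754 mod 7 = 5, so 5 days after Saturday is Thursday.

Thursday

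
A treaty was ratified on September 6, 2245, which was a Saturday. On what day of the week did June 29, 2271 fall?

Thursday

From September 6, 2245 to September 6, 2270: 25 years, of which 6 contain a Feb 29 — 19×365 + 6×366 = 9131 days.
September 2270: 30 − 6 = 24 days remain.
Then October (31), November (30), December (31), January (31), February 2271 (28), March (31), April (30), May (31): 31 + 30 + 31 + 31 + 28 + 31 + 30 + 31 = 243 days.
June 1–29, 2271: 29 days.
Residual: 296 days.
Total: 9427 days.
9427 mod 7 = 5, so 5 days after Saturday is Thursday.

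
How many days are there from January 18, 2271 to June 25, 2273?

889

January 18, 2271 → January 18, 2272: 365 days.
January 18, 2272 → January 18, 2273: 366 days (2272 is a leap year).
January 2273: 31 − 18 = 13 days remain.
Then February 2273 (28), March (31), April (30), May (31): 28 + 31 + 30 + 31 = 120 days.
June 1–25, 2273: 25 days.
Residual: 158 days.
Total: 889 days.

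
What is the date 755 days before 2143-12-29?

2141-12-04

Count 755 days before December 29, 2143:
December 2141: 31 − 4 = 27 days remain.
Then 23 full months totalling 699 days.
December 1–29, 2143: 29 days.
Total: 27 + 699 + 29 = 755 days.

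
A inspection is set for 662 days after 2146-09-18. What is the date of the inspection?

2148-07-11

Count 662 days after September 18, 2146:
September 18, 2146 → September 18, 2147: 365 days.
September 2147: 30 − 18 = 12 days remain.
Then 9 full months totalling 274 days.
July 1–11, 2148: 11 days.
Residual: 297 days.
Total: 662 days.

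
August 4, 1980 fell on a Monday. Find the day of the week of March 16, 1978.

Count forward from the earlier date (March 16, 1978) to the later (August 4, 1980):
March 1978: 31 − 16 = 15 days remain.
Then 28 full months totalling 853 days.
August 1–4, 1980: 4 days.
Total: 15 + 853 + 4 = 872 days.
872 mod 7 = 4, so 4 days before Monday is Thursday.

Thursday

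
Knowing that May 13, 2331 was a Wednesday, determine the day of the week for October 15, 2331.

May 2331: 31 − 13 = 18 days remain.
Then June (30), July (31), August (31), September (30): 30 + 31 + 31 + 30 = 122 days.
October 1–15, 2331: 15 days.
Total: 18 + 122 + 15 = 155 days.
155 mod 7 = 1, so 1 day after Wednesday is Thursday.

Thursday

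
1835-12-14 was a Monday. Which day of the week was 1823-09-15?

Monday

Count forward from the earlier date (September 15, 1823) to the later (December 14, 1835):
Day-of-year of September 15, 1823: 258.
Day-of-year of December 14, 1835: 348.
1823 has 365 days, so 365 − 258 = 107 days remain in 1823.
Full years 1824–1834: 8 common + 3 leap = 8×365 + 3×366 = 4018 days.
Total: 107 + 4018 + 348 = 4473 days.
4473 is a multiple of 7, so 1823-09-15 falls on the same weekday: Monday.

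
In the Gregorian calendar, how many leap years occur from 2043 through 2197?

38

Years divisible by 4: 2044, 2048, …, 2196 — 39 in all.
Of these, 2100 is divisible by 100 but not 400, so not leap.
Leap years: 39 − 1 = 38.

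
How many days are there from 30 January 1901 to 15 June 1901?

136

January 1901: 31 − 30 = 1 day remains.
Then February 1901 (28), March (31), April (30), May (31): 28 + 31 + 30 + 31 = 120 days.
June 1–15, 1901: 15 days.
Total: 1 + 120 + 15 = 136 days.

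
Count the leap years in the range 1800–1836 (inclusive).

Years divisible by 4 in [1800, 1836]: 1800, 1804, 1808, 1812, 1816, 1820, 1824, 1828, 1832, 1836.
Of these, 1800 is divisible by 100 but not 400, so not leap.
Leap years: 10 − 1 = 9.

9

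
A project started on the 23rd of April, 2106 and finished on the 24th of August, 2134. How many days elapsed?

10350

Day-of-year of April 23, 2106: 113.
Day-of-year of August 24, 2134: 236.
2106 has 365 days, so 365 − 113 = 252 days remain in 2106.
Full years 2107–2133: 20 common + 7 leap = 20×365 + 7×366 = 9862 days.
Total: 252 + 9862 + 236 = 10350 days.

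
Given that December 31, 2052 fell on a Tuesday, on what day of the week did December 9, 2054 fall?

Wednesday

December 2052: 31 − 31 = 0 days remain.
Then 23 full months totalling 699 days.
December 1–9, 2054: 9 days.
Total: 0 + 699 + 9 = 708 days.
708 mod 7 = 1, so 1 day after Tuesday is Wednesday.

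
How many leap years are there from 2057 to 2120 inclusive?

15

Years divisible by 4: 2060, 2064, …, 2120 — 16 in all.
Of these, 2100 is divisible by 100 but not 400, so not leap.
Leap years: 16 − 1 = 15.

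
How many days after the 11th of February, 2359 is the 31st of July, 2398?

14415

Day-of-year of February 11, 2359: 42.
Day-of-year of July 31, 2398: 212.
2359 has 365 days, so 365 − 42 = 323 days remain in 2359.
Full years 2360–2397: 28 common + 10 leap = 28×365 + 10×366 = 13880 days.
Total: 323 + 13880 + 212 = 14415 days.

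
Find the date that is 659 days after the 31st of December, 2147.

the 20th of October, 2149

Count 659 days after December 31, 2147:
December 2147: 31 − 31 = 0 days remain.
Then 21 full months totalling 639 days.
October 1–20, 2149: 20 days.
Total: 0 + 639 + 20 = 659 days.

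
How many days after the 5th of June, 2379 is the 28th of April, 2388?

Day-of-year of June 5, 2379: 156.
Day-of-year of April 28, 2388: 119.
2379 has 365 days, so 365 − 156 = 209 days remain in 2379.
Full years 2380–2387: 6 common + 2 leap = 6×365 + 2×366 = 2922 days.
Total: 209 + 2922 + 119 = 3250 days.

3250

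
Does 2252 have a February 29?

Yes

2252 is a leap year.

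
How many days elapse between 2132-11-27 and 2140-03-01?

From November 27, 2132 to November 27, 2139: 7 years, of which 1 contains a Feb 29 — 6×365 + 1×366 = 2556 days.
November 2139: 30 − 27 = 3 days remain.
Then December (31), January (31), February 2140 (29): 31 + 31 + 29 = 91 days.
March 1, 2140: 1 day.
Residual: 95 days.
Total: 2651 days.

2651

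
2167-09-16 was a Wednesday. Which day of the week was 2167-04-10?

Friday

Count forward from the earlier date (April 10, 2167) to the later (September 16, 2167):
April 2167: 30 − 10 = 20 days remain.
Then May (31), June (30), July (31), August (31): 31 + 30 + 31 + 31 = 123 days.
September 1–16, 2167: 16 days.
Total: 20 + 123 + 16 = 159 days.
159 mod 7 = 5, so 5 days before Wednesday is Friday.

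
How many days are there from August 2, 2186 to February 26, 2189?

939

August 2, 2186 → August 2, 2187: 365 days.
August 2, 2187 → August 2, 2188: 366 days (2188 is a leap year).
August 2188: 31 − 2 = 29 days remain.
Then September (30), October (31), November (30), December (31), January (31): 30 + 31 + 30 + 31 + 31 = 153 days.
February 1–26, 2189: 26 days (2189 is not a leap year).
Residual: 208 days.
Total: 939 days.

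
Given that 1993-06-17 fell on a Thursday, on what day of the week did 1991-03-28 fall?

Count forward from the earlier date (March 28, 1991) to the later (June 17, 1993):
March 28, 1991 → March 28, 1992: 366 days (1992 is a leap year).
March 28, 1992 → March 28, 1993: 365 days.
March 1993: 31 − 28 = 3 days remain.
Then April (30), May (31): 30 + 31 = 61 days.
June 1–17, 1993: 17 days.
Residual: 81 days.
Total: 812 days.
812 is a multiple of 7, so 1991-03-28 falls on the same weekday: Thursday.

Thursday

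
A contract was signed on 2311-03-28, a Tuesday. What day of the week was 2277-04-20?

Friday

Count forward from the earlier date (April 20, 2277) to the later (March 28, 2311):
Day-of-year of April 20, 2277: 110.
Day-of-year of March 28, 2311: 87.
2277 has 365 days, so 365 − 110 = 255 days remain in 2277.
Full years 2278–2310: 26 common + 7 leap = 26×365 + 7×366 = 12052 days.
Total: 255 + 12052 + 87 = 12394 days.
12394 mod 7 = 4, so 4 days before Tuesday is Friday.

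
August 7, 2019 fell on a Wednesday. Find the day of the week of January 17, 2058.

Day-of-year of August 7, 2019: 219.
Day-of-year of January 17, 2058: 17.
2019 has 365 days, so 365 − 219 = 146 days remain in 2019.
Full years 2020–2057: 28 common + 10 leap = 28×365 + 10×366 = 13880 days.
Total: 146 + 13880 + 17 = 14043 days.
14043 mod 7 = 1, so 1 day after Wednesday is Thursday.

Thursday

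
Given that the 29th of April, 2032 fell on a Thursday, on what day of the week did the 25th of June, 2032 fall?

Friday

April 2032: 30 − 29 = 1 day remains.
Then May (31): 31 days.
June 1–25, 2032: 25 days.
Total: 1 + 31 + 25 = 57 days.
57 mod 7 = 1, so 1 day after Thursday is Friday.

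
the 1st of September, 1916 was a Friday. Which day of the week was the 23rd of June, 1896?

Count forward from the earlier date (June 23, 1896) to the later (September 1, 1916):
From June 23, 1896 to June 23, 1916: 20 years, of which 4 contain a Feb 29 — 16×365 + 4×366 = 7304 days.
(1900 is not a leap year (divisible by 100 but not 400).)
June 1916: 30 − 23 = 7 days remain.
Then July (31), August (31): 31 + 31 = 62 days.
September 1, 1916: 1 day.
Residual: 70 days.
Total: 7374 days.
7374 mod 7 = 3, so 3 days before Friday is Tuesday.

Tuesday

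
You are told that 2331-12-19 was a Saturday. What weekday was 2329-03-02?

Count forward from the earlier date (March 2, 2329) to the later (December 19, 2331):
March 2, 2329 → March 2, 2330: 365 days.
March 2, 2330 → March 2, 2331: 365 days.
March 2331: 31 − 2 = 29 days remain.
Then April (30), May (31), June (30), July (31), August (31), September (30), October (31), November (30): 30 + 31 + 30 + 31 + 31 + 30 + 31 + 30 = 244 days.
December 1–19, 2331: 19 days.
Residual: 292 days.
Total: 1022 days.
1022 is a multiple of 7, so 2329-03-02 falls on the same weekday: Saturday.

Saturday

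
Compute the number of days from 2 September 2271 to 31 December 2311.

Day-of-year of September 2, 2271: 245.
Day-of-year of December 31, 2311: 365.
2271 has 365 days, so 365 − 245 = 120 days remain in 2271.
Full years 2272–2310: 30 common + 9 leap = 30×365 + 9×366 = 14244 days.
Total: 120 + 14244 + 365 = 14729 days.

14729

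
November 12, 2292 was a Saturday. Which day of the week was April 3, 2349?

Day-of-year of November 12, 2292: 317.
Day-of-year of April 3, 2349: 93.
2292 has 366 days, so 366 − 317 = 49 days remain in 2292.
Full years 2293–2348: 43 common + 13 leap = 43×365 + 13×366 = 20453 days.
Total: 49 + 20453 + 93 = 20595 days.
20595 mod 7 = 1, so 1 day after Saturday is Sunday.

Sunday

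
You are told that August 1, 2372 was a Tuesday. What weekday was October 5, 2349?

Count forward from the earlier date (October 5, 2349) to the later (August 1, 2372):
Day-of-year of October 5, 2349: 278.
Day-of-year of August 1, 2372: 214.
2349 has 365 days, so 365 − 278 = 87 days remain in 2349.
Full years 2350–2371: 17 common + 5 leap = 17×365 + 5×366 = 8035 days.
Total: 87 + 8035 + 214 = 8336 days.
8336 mod 7 = 6, so 6 days before Tuesday is Wednesday.

Wednesday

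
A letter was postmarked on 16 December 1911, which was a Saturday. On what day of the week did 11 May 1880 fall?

Count forward from the earlier date (May 11, 1880) to the later (December 16, 1911):
From May 11, 1880 to May 11, 1911: 31 years, of which 6 contain a Feb 29 — 25×365 + 6×366 = 11321 days.
(1900 is not a leap year (divisible by 100 but not 400).)
May 1911: 31 − 11 = 20 days remain.
Then June (30), July (31), August (31), September (30), October (31), November (30): 30 + 31 + 31 + 30 + 31 + 30 = 183 days.
December 1–16, 1911: 16 days.
Residual: 219 days.
Total: 11540 days.
11540 mod 7 = 4, so 4 days before Saturday is Tuesday.

Tuesday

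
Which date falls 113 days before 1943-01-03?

1942-09-12

Count 113 days before January 3, 1943:
Day-of-year of September 12, 1942: 255.
Day-of-year of January 3, 1943: 3.
1942 has 365 days, so 365 − 255 = 110 days remain in 1942.
Total: 110 + 3 = 113 days.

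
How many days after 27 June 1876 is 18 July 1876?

June 1876: 30 − 27 = 3 days remain.
July 1–18, 1876: 18 days.
Total: 3 + 18 = 21 days.

21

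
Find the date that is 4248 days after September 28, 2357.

May 16, 2369

Count 4248 days after September 28, 2357:
From September 28, 2357 to September 28, 2368: 11 years, of which 3 contain a Feb 29 — 8×365 + 3×366 = 4018 days.
September 2368: 30 − 28 = 2 days remain.
Then October (31), November (30), December (31), January (31), February 2369 (28), March (31), April (30): 31 + 30 + 31 + 31 + 28 + 31 + 30 = 212 days.
May 1–16, 2369: 16 days.
Residual: 230 days.
Total: 4248 days.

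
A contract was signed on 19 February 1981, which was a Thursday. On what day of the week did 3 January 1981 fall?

Count forward from the earlier date (January 3, 1981) to the later (February 19, 1981):
January 1981: 31 − 3 = 28 days remain.
February 1–19, 1981: 19 days (1981 is not a leap year).
Total: 28 + 19 = 47 days.
47 mod 7 = 5, so 5 days before Thursday is Saturday.

Saturday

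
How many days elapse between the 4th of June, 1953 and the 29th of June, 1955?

Day-of-year of June 4, 1953: 155.
Day-of-year of June 29, 1955: 180.
1953 has 365 days, so 365 − 155 = 210 days remain in 1953.
Full years: 1954: 365. Sum = 365.
Total: 210 + 365 + 180 = 755 days.

755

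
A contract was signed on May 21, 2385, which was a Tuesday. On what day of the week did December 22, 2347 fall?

Count forward from the earlier date (December 22, 2347) to the later (May 21, 2385):
From December 22, 2347 to December 22, 2384: 37 years, of which 10 contain a Feb 29 — 27×365 + 10×366 = 13515 days.
December 2384: 31 − 22 = 9 days remain.
Then January (31), February 2385 (28), March (31), April (30): 31 + 28 + 31 + 30 = 120 days.
May 1–21, 2385: 21 days.
Residual: 150 days.
Total: 13665 days.
13665 mod 7 = 1, so 1 day before Tuesday is Monday.

Monday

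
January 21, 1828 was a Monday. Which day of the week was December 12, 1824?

Sunday

Count forward from the earlier date (December 12, 1824) to the later (January 21, 1828):
December 12, 1824 → December 12, 1825: 365 days.
December 12, 1825 → December 12, 1826: 365 days.
December 12, 1826 → December 12, 1827: 365 days.
December 1827: 31 − 12 = 19 days remain.
January 1–21, 1828: 21 days.
Residual: 40 days.
Total: 1135 days.
1135 mod 7 = 1, so 1 day before Monday is Sunday.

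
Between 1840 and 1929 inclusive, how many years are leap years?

Years divisible by 4: 1840, 1844, …, 1928 — 23 in all.
Of these, 1900 is divisible by 100 but not 400, so not leap.
Leap years: 23 − 1 = 22.

22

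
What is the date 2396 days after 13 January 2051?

5 August 2057

Count 2396 days after January 13, 2051:
Day-of-year of January 13, 2051: 13.
Day-of-year of August 5, 2057: 217.
2051 has 365 days, so 365 − 13 = 352 days remain in 2051.
Full years: 2052: 366; 2053: 365; 2054: 365; 2055: 365; 2056: 366. Sum = 1827.
Total: 352 + 1827 + 217 = 2396 days.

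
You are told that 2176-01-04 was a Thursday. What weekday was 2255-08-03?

Friday

From January 4, 2176 to January 4, 2255: 79 years, of which 19 contain a Feb 29 — 60×365 + 19×366 = 28854 days.
(2200 is not a leap year (divisible by 100 but not 400).)
January 2255: 31 − 4 = 27 days remain.
Then February 2255 (28), March (31), April (30), May (31), June (30), July (31): 28 + 31 + 30 + 31 + 30 + 31 = 181 days.
August 1–3, 2255: 3 days.
Residual: 211 days.
Total: 29065 days.
29065 mod 7 = 1, so 1 day after Thursday is Friday.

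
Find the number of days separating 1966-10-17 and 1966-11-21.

October 1966: 31 − 17 = 14 days remain.
November 1–21, 1966: 21 days.
Total: 14 + 21 = 35 days.

35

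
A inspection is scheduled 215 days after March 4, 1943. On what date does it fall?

October 5, 1943

Count 215 days after March 4, 1943:
March 1943: 31 − 4 = 27 days remain.
Then April (30), May (31), June (30), July (31), August (31), September (30): 30 + 31 + 30 + 31 + 31 + 30 = 183 days.
October 1–5, 1943: 5 days.
Total: 27 + 183 + 5 = 215 days.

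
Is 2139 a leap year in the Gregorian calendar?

No

2139 is not a leap year.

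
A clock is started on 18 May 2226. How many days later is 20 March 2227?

306

Day-of-year of May 18, 2226: 138.
Day-of-year of March 20, 2227: 79.
2226 has 365 days, so 365 − 138 = 227 days remain in 2226.
Total: 227 + 79 = 306 days.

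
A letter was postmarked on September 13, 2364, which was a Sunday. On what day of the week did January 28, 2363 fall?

Monday

Count forward from the earlier date (January 28, 2363) to the later (September 13, 2364):
Day-of-year of January 28, 2363: 28.
Day-of-year of September 13, 2364: 257.
2363 has 365 days, so 365 − 28 = 337 days remain in 2363.
Total: 337 + 257 = 594 days.
594 mod 7 = 6, so 6 days before Sunday is Monday.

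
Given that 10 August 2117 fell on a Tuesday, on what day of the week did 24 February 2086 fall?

Sunday

Count forward from the earlier date (February 24, 2086) to the later (August 10, 2117):
From February 24, 2086 to February 24, 2117: 31 years, of which 7 contain a Feb 29 — 24×365 + 7×366 = 11322 days.
(2100 is not a leap year (divisible by 100 but not 400).)
February 2117: 28 − 24 = 4 days remain (2117 is not a leap year, so February has 28 days).
Then March (31), April (30), May (31), June (30), July (31): 31 + 30 + 31 + 30 + 31 = 153 days.
August 1–10, 2117: 10 days.
Residual: 167 days.
Total: 11489 days.
11489 mod 7 = 2, so 2 days before Tuesday is Sunday.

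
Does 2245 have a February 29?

No

2245 is not a leap year.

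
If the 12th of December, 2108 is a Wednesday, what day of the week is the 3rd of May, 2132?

Day-of-year of December 12, 2108: 347.
Day-of-year of May 3, 2132: 124.
2108 has 366 days, so 366 − 347 = 19 days remain in 2108.
Full years 2109–2131: 18 common + 5 leap = 18×365 + 5×366 = 8400 days.
Total: 19 + 8400 + 124 = 8543 days.
8543 mod 7 = 3, so 3 days after Wednesday is Saturday.

Saturday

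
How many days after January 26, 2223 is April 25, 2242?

7029

From January 26, 2223 to January 26, 2242: 19 years, of which 5 contain a Feb 29 — 14×365 + 5×366 = 6940 days.
January 2242: 31 − 26 = 5 days remain.
Then February 2242 (28), March (31): 28 + 31 = 59 days.
April 1–25, 2242: 25 days.
Residual: 89 days.
Total: 7029 days.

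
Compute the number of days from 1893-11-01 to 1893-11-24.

Within November 1893: 24 − 1 = 23 days.

23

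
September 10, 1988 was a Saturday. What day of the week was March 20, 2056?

Day-of-year of September 10, 1988: 254.
Day-of-year of March 20, 2056: 80.
1988 has 366 days, so 366 − 254 = 112 days remain in 1988.
Full years 1989–2055: 51 common + 16 leap = 51×365 + 16×366 = 24471 days.
Total: 112 + 24471 + 80 = 24663 days.
24663 mod 7 = 2, so 2 days after Saturday is Monday.

Monday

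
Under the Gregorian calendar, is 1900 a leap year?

No

1900 is not a leap year (divisible by 100 but not 400).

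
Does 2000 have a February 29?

2000 is a leap year (divisible by 400).

Yes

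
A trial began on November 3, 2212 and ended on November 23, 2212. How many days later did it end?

Within November 2212: 23 − 3 = 20 days.

20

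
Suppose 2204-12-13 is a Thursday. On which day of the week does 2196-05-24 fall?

Count forward from the earlier date (May 24, 2196) to the later (December 13, 2204):
Day-of-year of May 24, 2196: 145.
Day-of-year of December 13, 2204: 348.
2196 has 366 days, so 366 − 145 = 221 days remain in 2196.
Full years 2197–2203: 7 common + 0 leap = 7×365 + 0×366 = 2555 days.
Total: 221 + 2555 + 348 = 3124 days.
3124 mod 7 = 2, so 2 days before Thursday is Tuesday.

Tuesday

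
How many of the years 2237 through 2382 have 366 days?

Years divisible by 4: 2240, 2244, …, 2380 — 36 in all.
Of these, 2300 is divisible by 100 but not 400, so not leap.
Leap years: 36 − 1 = 35.

35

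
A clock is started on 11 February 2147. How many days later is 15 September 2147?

216

February 2147: 28 − 11 = 17 days remain (2147 is not a leap year, so February has 28 days).
Then March (31), April (30), May (31), June (30), July (31), August (31): 31 + 30 + 31 + 30 + 31 + 31 = 184 days.
September 1–15, 2147: 15 days.
Total: 17 + 184 + 15 = 216 days.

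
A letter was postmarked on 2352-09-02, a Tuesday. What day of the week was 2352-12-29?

September 2352: 30 − 2 = 28 days remain.
Then October (31), November (30): 31 + 30 = 61 days.
December 1–29, 2352: 29 days.
Total: 28 + 61 + 29 = 118 days.
118 mod 7 = 6, so 6 days after Tuesday is Monday.

Monday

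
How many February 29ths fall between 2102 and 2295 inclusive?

47

Years divisible by 4: 2104, 2108, …, 2292 — 48 in all.
Of these, 2200 is divisible by 100 but not 400, so not leap.
Leap years: 48 − 1 = 47.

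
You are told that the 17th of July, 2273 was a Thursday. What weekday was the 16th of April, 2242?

Count forward from the earlier date (April 16, 2242) to the later (July 17, 2273):
Day-of-year of April 16, 2242: 106.
Day-of-year of July 17, 2273: 198.
2242 has 365 days, so 365 − 106 = 259 days remain in 2242.
Full years 2243–2272: 22 common + 8 leap = 22×365 + 8×366 = 10958 days.
Total: 259 + 10958 + 198 = 11415 days.
11415 mod 7 = 5, so 5 days before Thursday is Saturday.

Saturday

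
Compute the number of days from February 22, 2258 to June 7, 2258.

105

February 2258: 28 − 22 = 6 days remain (2258 is not a leap year, so February has 28 days).
Then March (31), April (30), May (31): 31 + 30 + 31 = 92 days.
June 1–7, 2258: 7 days.
Total: 6 + 92 + 7 = 105 days.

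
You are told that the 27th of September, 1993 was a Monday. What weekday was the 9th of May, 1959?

Count forward from the earlier date (May 9, 1959) to the later (September 27, 1993):
Day-of-year of May 9, 1959: 129.
Day-of-year of September 27, 1993: 270.
1959 has 365 days, so 365 − 129 = 236 days remain in 1959.
Full years 1960–1992: 24 common + 9 leap = 24×365 + 9×366 = 12054 days.
Total: 236 + 12054 + 270 = 12560 days.
12560 mod 7 = 2, so 2 days before Monday is Saturday.

Saturday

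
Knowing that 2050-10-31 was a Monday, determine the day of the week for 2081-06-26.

Thursday

From October 31, 2050 to October 31, 2080: 30 years, of which 8 contain a Feb 29 — 22×365 + 8×366 = 10958 days.
October 2080: 31 − 31 = 0 days remain.
Then November (30), December (31), January (31), February 2081 (28), March (31), April (30), May (31): 30 + 31 + 31 + 28 + 31 + 30 + 31 = 212 days.
June 1–26, 2081: 26 days.
Residual: 238 days.
Total: 11196 days.
11196 mod 7 = 3, so 3 days after Monday is Thursday.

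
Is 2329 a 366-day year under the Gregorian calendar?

No

2329 is not a leap year.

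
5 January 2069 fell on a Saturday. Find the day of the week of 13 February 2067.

Count forward from the earlier date (February 13, 2067) to the later (January 5, 2069):
February 13, 2067 → February 13, 2068: 365 days.
February 2068: 29 − 13 = 16 days remain (2068 is a leap year, so February has 29 days).
Then 10 full months totalling 306 days.
January 1–5, 2069: 5 days.
Residual: 327 days.
Total: 692 days.
692 mod 7 = 6, so 6 days before Saturday is Sunday.

Sunday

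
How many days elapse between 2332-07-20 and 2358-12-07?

Day-of-year of July 20, 2332: 202.
Day-of-year of December 7, 2358: 341.
2332 has 366 days, so 366 − 202 = 164 days remain in 2332.
Full years 2333–2357: 19 common + 6 leap = 19×365 + 6×366 = 9131 days.
Total: 164 + 9131 + 341 = 9636 days.

9636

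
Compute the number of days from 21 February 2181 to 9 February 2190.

Day-of-year of February 21, 2181: 52.
Day-of-year of February 9, 2190: 40.
2181 has 365 days, so 365 − 52 = 313 days remain in 2181.
Full years 2182–2189: 6 common + 2 leap = 6×365 + 2×366 = 2922 days.
Total: 313 + 2922 + 40 = 3275 days.

3275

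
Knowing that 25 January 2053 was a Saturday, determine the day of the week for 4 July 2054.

January 25, 2053 → January 25, 2054: 365 days.
January 2054: 31 − 25 = 6 days remain.
Then February 2054 (28), March (31), April (30), May (31), June (30): 28 + 31 + 30 + 31 + 30 = 150 days.
July 1–4, 2054: 4 days.
Residual: 160 days.
Total: 525 days.
525 is a multiple of 7, so 4 July 2054 falls on the same weekday: Saturday.

Saturday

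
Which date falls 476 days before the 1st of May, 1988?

the 11th of January, 1987

Count 476 days before May 1, 1988:
January 1987: 31 − 11 = 20 days remain.
Then 15 full months totalling 455 days.
May 1, 1988: 1 day.
Total: 20 + 455 + 1 = 476 days.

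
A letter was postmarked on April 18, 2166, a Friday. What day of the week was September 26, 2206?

Day-of-year of April 18, 2166: 108.
Day-of-year of September 26, 2206: 269.
2166 has 365 days, so 365 − 108 = 257 days remain in 2166.
Full years 2167–2205: 30 common + 9 leap = 30×365 + 9×366 = 14244 days.
Total: 257 + 14244 + 269 = 14770 days.
14770 is a multiple of 7, so September 26, 2206 falls on the same weekday: Friday.

Friday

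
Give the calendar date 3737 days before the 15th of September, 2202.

the 21st of June, 2192

Count 3737 days before September 15, 2202:
From June 21, 2192 to June 21, 2202: 10 years, of which 1 contains a Feb 29 — 9×365 + 1×366 = 3651 days.
(2200 is not a leap year (divisible by 100 but not 400).)
June 2202: 30 − 21 = 9 days remain.
Then July (31), August (31): 31 + 31 = 62 days.
September 1–15, 2202: 15 days.
Residual: 86 days.
Total: 3737 days.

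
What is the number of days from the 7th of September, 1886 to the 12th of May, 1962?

From September 7, 1886 to September 7, 1961: 75 years, of which 18 contain a Feb 29 — 57×365 + 18×366 = 27393 days.
(1900 is not a leap year (divisible by 100 but not 400).)
September 1961: 30 − 7 = 23 days remain.
Then October (31), November (30), December (31), January (31), February 1962 (28), March (31), April (30): 31 + 30 + 31 + 31 + 28 + 31 + 30 = 212 days.
May 1–12, 1962: 12 days.
Residual: 247 days.
Total: 27640 days.

27640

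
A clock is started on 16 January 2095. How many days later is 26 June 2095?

January 2095: 31 − 16 = 15 days remain.
Then February 2095 (28), March (31), April (30), May (31): 28 + 31 + 30 + 31 = 120 days.
June 1–26, 2095: 26 days.
Total: 15 + 120 + 26 = 161 days.

161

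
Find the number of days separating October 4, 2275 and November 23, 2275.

50

October 2275: 31 − 4 = 27 days remain.
November 1–23, 2275: 23 days.
Total: 27 + 23 = 50 days.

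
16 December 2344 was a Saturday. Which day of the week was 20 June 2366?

Day-of-year of December 16, 2344: 351.
Day-of-year of June 20, 2366: 171.
2344 has 366 days, so 366 − 351 = 15 days remain in 2344.
Full years 2345–2365: 16 common + 5 leap = 16×365 + 5×366 = 7670 days.
Total: 15 + 7670 + 171 = 7856 days.
7856 mod 7 = 2, so 2 days after Saturday is Monday.

Monday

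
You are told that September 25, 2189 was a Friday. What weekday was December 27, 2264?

Tuesday

From September 25, 2189 to September 25, 2264: 75 years, of which 18 contain a Feb 29 — 57×365 + 18×366 = 27393 days.
(2200 is not a leap year (divisible by 100 but not 400).)
September 2264: 30 − 25 = 5 days remain.
Then October (31), November (30): 31 + 30 = 61 days.
December 1–27, 2264: 27 days.
Residual: 93 days.
Total: 27486 days.
27486 mod 7 = 4, so 4 days after Friday is Tuesday.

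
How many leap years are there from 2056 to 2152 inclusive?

Years divisible by 4: 2056, 2060, …, 2152 — 25 in all.
Of these, 2100 is divisible by 100 but not 400, so not leap.
Leap years: 25 − 1 = 24.

24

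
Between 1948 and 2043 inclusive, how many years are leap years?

24

Years divisible by 4: 1948, 1952, …, 2040 — 24 in all.
2000 is divisible by 400, so still leap.
No century exceptions apply. Count: 24.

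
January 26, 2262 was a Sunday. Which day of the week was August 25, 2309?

From January 26, 2262 to January 26, 2309: 47 years, of which 11 contain a Feb 29 — 36×365 + 11×366 = 17166 days.
(2300 is not a leap year (divisible by 100 but not 400).)
January 2309: 31 − 26 = 5 days remain.
Then February 2309 (28), March (31), April (30), May (31), June (30), July (31): 28 + 31 + 30 + 31 + 30 + 31 = 181 days.
August 1–25, 2309: 25 days.
Residual: 211 days.
Total: 17377 days.
17377 mod 7 = 3, so 3 days after Sunday is Wednesday.

Wednesday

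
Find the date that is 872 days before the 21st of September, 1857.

the 3rd of May, 1855

Count 872 days before September 21, 1857:
May 1855: 31 − 3 = 28 days remain.
Then 27 full months totalling 823 days.
September 1–21, 1857: 21 days.
Total: 28 + 823 + 21 = 872 days.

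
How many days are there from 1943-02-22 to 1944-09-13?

569

February 1943: 28 − 22 = 6 days remain (1943 is not a leap year, so February has 28 days).
Then 18 full months totalling 550 days.
September 1–13, 1944: 13 days.
Total: 6 + 550 + 13 = 569 days.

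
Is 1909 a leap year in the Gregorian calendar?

No

1909 is not a leap year.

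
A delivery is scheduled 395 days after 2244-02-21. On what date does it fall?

2245-03-22

Count 395 days after February 21, 2244:
February 21, 2244 → February 21, 2245: 366 days (2244 is a leap year).
February 2245: 28 − 21 = 7 days remain (2245 is not a leap year, so February has 28 days).
March 1–22, 2245: 22 days.
Residual: 29 days.
Total: 395 days.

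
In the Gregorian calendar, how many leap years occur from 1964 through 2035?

Years divisible by 4: 1964, 1968, …, 2032 — 18 in all.
2000 is divisible by 400, so still leap.
No century exceptions apply. Count: 18.

18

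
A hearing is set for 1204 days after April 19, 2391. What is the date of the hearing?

August 5, 2394

Count 1204 days after April 19, 2391:
April 19, 2391 → April 19, 2392: 366 days (2392 is a leap year).
April 19, 2392 → April 19, 2393: 365 days.
April 19, 2393 → April 19, 2394: 365 days.
April 2394: 30 − 19 = 11 days remain.
Then May (31), June (30), July (31): 31 + 30 + 31 = 92 days.
August 1–5, 2394: 5 days.
Residual: 108 days.
Total: 1204 days.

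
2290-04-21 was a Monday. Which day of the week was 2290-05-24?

Saturday

April 2290: 30 − 21 = 9 days remain.
May 1–24, 2290: 24 days.
Total: 9 + 24 = 33 days.
33 mod 7 = 5, so 5 days after Monday is Saturday.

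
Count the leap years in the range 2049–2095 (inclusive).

11

Years divisible by 4 in [2049, 2095]: 2052, 2056, 2060, 2064, 2068, 2072, 2076, 2080, 2084, 2088, 2092.
No century exceptions apply. Count: 11.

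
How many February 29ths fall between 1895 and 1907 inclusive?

Years divisible by 4 in [1895, 1907]: 1896, 1900, 1904.
Of these, 1900 is divisible by 100 but not 400, so not leap.
Leap years: 3 − 1 = 2.

2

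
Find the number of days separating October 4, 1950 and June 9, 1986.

Day-of-year of October 4, 1950: 277.
Day-of-year of June 9, 1986: 160.
1950 has 365 days, so 365 − 277 = 88 days remain in 1950.
Full years 1951–1985: 26 common + 9 leap = 26×365 + 9×366 = 12784 days.
Total: 88 + 12784 + 160 = 13032 days.

13032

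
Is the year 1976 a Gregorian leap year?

1976 is a leap year.

Yes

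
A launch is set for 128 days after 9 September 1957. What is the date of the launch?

15 January 1958

Count 128 days after September 9, 1957:
September 1957: 30 − 9 = 21 days remain.
Then October (31), November (30), December (31): 31 + 30 + 31 = 92 days.
January 1–15, 1958: 15 days.
Residual: 128 days.
Total: 128 days.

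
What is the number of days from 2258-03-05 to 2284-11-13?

Day-of-year of March 5, 2258: 64.
Day-of-year of November 13, 2284: 318.
2258 has 365 days, so 365 − 64 = 301 days remain in 2258.
Full years 2259–2283: 19 common + 6 leap = 19×365 + 6×366 = 9131 days.
Total: 301 + 9131 + 318 = 9750 days.

9750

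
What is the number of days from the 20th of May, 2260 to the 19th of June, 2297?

13544

From May 20, 2260 to May 20, 2297: 37 years, of which 9 contain a Feb 29 — 28×365 + 9×366 = 13514 days.
May 2297: 31 − 20 = 11 days remain.
June 1–19, 2297: 19 days.
Residual: 30 days.
Total: 13544 days.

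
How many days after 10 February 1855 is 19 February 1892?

From February 10, 1855 to February 10, 1892: 37 years, of which 9 contain a Feb 29 — 28×365 + 9×366 = 13514 days.
Within February 1892: 19 − 10 = 9 days.
Total: 13523 days.

13523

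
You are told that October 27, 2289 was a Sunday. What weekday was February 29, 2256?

Count forward from the earlier date (February 29, 2256) to the later (October 27, 2289):
Day-of-year of February 29, 2256: 60.
Day-of-year of October 27, 2289: 300.
2256 has 366 days, so 366 − 60 = 306 days remain in 2256.
Full years 2257–2288: 24 common + 8 leap = 24×365 + 8×366 = 11688 days.
Total: 306 + 11688 + 300 = 12294 days.
12294 mod 7 = 2, so 2 days before Sunday is Friday.

Friday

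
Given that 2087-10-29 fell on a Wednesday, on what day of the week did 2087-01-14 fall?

Tuesday

Count forward from the earlier date (January 14, 2087) to the later (October 29, 2087):
January 2087: 31 − 14 = 17 days remain.
Then February 2087 (28), March (31), April (30), May (31), June (30), July (31), August (31), September (30): 28 + 31 + 30 + 31 + 30 + 31 + 31 + 30 = 242 days.
October 1–29, 2087: 29 days.
Total: 17 + 242 + 29 = 288 days.
288 mod 7 = 1, so 1 day before Wednesday is Tuesday.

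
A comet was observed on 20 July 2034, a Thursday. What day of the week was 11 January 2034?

Count forward from the earlier date (January 11, 2034) to the later (July 20, 2034):
January 2034: 31 − 11 = 20 days remain.
Then February 2034 (28), March (31), April (30), May (31), June (30): 28 + 31 + 30 + 31 + 30 = 150 days.
July 1–20, 2034: 20 days.
Total: 20 + 150 + 20 = 190 days.
190 mod 7 = 1, so 1 day before Thursday is Wednesday.

Wednesday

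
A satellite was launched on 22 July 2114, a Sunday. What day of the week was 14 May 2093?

Count forward from the earlier date (May 14, 2093) to the later (July 22, 2114):
Day-of-year of May 14, 2093: 134.
Day-of-year of July 22, 2114: 203.
2093 has 365 days, so 365 − 134 = 231 days remain in 2093.
Full years 2094–2113: 16 common + 4 leap = 16×365 + 4×366 = 7304 days.
Total: 231 + 7304 + 203 = 7738 days.
7738 mod 7 = 3, so 3 days before Sunday is Thursday.

Thursday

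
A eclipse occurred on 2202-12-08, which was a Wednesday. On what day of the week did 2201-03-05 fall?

Count forward from the earlier date (March 5, 2201) to the later (December 8, 2202):
March 5, 2201 → March 5, 2202: 365 days.
March 2202: 31 − 5 = 26 days remain.
Then April (30), May (31), June (30), July (31), August (31), September (30), October (31), November (30): 30 + 31 + 30 + 31 + 31 + 30 + 31 + 30 = 244 days.
December 1–8, 2202: 8 days.
Residual: 278 days.
Total: 643 days.
643 mod 7 = 6, so 6 days before Wednesday is Thursday.

Thursday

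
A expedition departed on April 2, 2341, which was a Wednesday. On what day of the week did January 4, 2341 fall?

Count forward from the earlier date (January 4, 2341) to the later (April 2, 2341):
January 2341: 31 − 4 = 27 days remain.
Then February 2341 (28), March (31): 28 + 31 = 59 days.
April 1–2, 2341: 2 days.
Total: 27 + 59 + 2 = 88 days.
88 mod 7 = 4, so 4 days before Wednesday is Saturday.

Saturday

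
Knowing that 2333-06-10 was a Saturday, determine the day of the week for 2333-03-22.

Count forward from the earlier date (March 22, 2333) to the later (June 10, 2333):
March 2333: 31 − 22 = 9 days remain.
Then April (30), May (31): 30 + 31 = 61 days.
June 1–10, 2333: 10 days.
Total: 9 + 61 + 10 = 80 days.
80 mod 7 = 3, so 3 days before Saturday is Wednesday.

Wednesday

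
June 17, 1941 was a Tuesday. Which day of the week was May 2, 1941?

Count forward from the earlier date (May 2, 1941) to the later (June 17, 1941):
May 1941: 31 − 2 = 29 days remain.
June 1–17, 1941: 17 days.
Total: 29 + 17 = 46 days.
46 mod 7 = 4, so 4 days before Tuesday is Friday.

Friday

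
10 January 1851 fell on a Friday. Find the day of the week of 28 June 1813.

Monday

Count forward from the earlier date (June 28, 1813) to the later (January 10, 1851):
Day-of-year of June 28, 1813: 179.
Day-of-year of January 10, 1851: 10.
1813 has 365 days, so 365 − 179 = 186 days remain in 1813.
Full years 1814–1850: 28 common + 9 leap = 28×365 + 9×366 = 13514 days.
Total: 186 + 13514 + 10 = 13710 days.
13710 mod 7 = 4, so 4 days before Friday is Monday.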